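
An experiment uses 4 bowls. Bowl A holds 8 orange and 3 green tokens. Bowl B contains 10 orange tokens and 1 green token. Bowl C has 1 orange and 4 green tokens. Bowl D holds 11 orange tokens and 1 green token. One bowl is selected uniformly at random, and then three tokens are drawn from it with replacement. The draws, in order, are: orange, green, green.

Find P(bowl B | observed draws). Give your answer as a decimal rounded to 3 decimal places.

0.038

For each hypothesis, P(data | H) works out to: P(data | bowl A) = (8/11)(3/11)(3/11) = 0.054095; P(data | bowl B) = (10/11)(1/11)(1/11) = 0.0075131; P(data | bowl C) = (1/5)(4/5)(4/5) = 0.128; P(data | bowl D) = (11/12)(1/12)(1/12) = 0.0063657.
The prior-weighted likelihoods are 1/4 · 0.054095 = 0.013524, 1/4 · 0.0075131 = 0.0018783, 1/4 · 0.128 = 0.032, 1/4 · 0.0063657 = 0.0015914; summing to 0.048993.
Therefore the posterior P(bowl B | data) = (0.0018783) / (0.048993) = 0.038338.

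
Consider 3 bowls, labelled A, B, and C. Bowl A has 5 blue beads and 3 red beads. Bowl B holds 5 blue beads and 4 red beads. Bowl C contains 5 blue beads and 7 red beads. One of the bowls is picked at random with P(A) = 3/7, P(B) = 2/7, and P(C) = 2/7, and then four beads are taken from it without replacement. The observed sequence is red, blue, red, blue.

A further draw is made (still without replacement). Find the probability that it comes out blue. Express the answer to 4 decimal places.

The likelihood of the observed sequence under each hypothesis: P(data | bowl A) = (3/8)(5/7)(2/6)(4/5) = 0.071429; P(data | bowl B) = (4/9)(5/8)(3/7)(4/6) = 0.079365; P(data | bowl C) = (7/12)(5/11)(6/10)(4/9) = 0.070707.
Multiplying each by its prior: 3/7 · 0.071429 = 0.030612, 2/7 · 0.079365 = 0.022676, 2/7 · 0.070707 = 0.020202; with total 0.07349.
Normalising, the posterior is P(bowl A | data) = 0.41655, P(bowl B | data) = 0.30856, P(bowl C | data) = 0.27489.
So P(blue next | data) = Σ P(blue next | H) P(H | data) = (3/4)(0.41655) + (3/5)(0.30856) + (3/8)(0.27489) = 0.60063.

0.6006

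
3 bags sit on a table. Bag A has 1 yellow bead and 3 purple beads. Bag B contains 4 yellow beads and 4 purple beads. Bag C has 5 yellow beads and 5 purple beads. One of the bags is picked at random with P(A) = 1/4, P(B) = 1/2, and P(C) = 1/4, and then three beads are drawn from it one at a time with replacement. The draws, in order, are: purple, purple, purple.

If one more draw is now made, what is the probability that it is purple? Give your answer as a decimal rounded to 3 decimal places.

For each hypothesis, P(data | H) works out to: P(data | bag A) = (3/4)(3/4)(3/4) = 27/64; P(data | bag B) = (4/8)(4/8)(4/8) = 1/8; P(data | bag C) = (5/10)(5/10)(5/10) = 1/8.
The prior-weighted likelihoods are 1/4 · 27/64 = 27/256, 1/2 · 1/8 = 1/16, 1/4 · 1/8 = 1/32; summing to 51/256.
Dividing through by the total gives posterior P(bag A | data) = 9/17, P(bag B | data) = 16/51, P(bag C | data) = 8/51.
Averaging over the posterior, P(purple next | data) = (3/4)(9/17) + (1/2)(16/51) + (1/2)(8/51) = 43/68.

0.632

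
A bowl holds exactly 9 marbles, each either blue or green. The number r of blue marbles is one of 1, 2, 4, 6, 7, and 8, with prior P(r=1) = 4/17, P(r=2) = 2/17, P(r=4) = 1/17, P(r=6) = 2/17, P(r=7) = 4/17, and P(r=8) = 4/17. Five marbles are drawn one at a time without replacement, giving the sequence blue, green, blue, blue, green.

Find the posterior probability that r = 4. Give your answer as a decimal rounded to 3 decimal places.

The likelihood of the observed sequence under each hypothesis: P(data | r = 1) = (1/9)(8/8)(0/7) = 0; P(data | r = 2) = (2/9)(7/8)(1/7)(0/6) = 0; P(data | r = 4) = (4/9)(5/8)(3/7)(2/6)(4/5) = 0.031746; P(data | r = 6) = (6/9)(3/8)(5/7)(4/6)(2/5) = 0.047619; P(data | r = 7) = (7/9)(2/8)(6/7)(5/6)(1/5) = 0.027778; P(data | r = 8) = (8/9)(1/8)(7/7)(6/6)(0/5) = 0.
The prior-weighted likelihoods are 4/17 · 0 = 0, 2/17 · 0 = 0, 1/17 · 0.031746 = 0.0018674, 2/17 · 0.047619 = 0.0056022, 4/17 · 0.027778 = 0.0065359, 4/17 · 0 = 0; these sum to 0.014006.
Therefore the posterior P(r = 4 | data) = (0.0018674) / (0.014006) = 0.13333.

0.133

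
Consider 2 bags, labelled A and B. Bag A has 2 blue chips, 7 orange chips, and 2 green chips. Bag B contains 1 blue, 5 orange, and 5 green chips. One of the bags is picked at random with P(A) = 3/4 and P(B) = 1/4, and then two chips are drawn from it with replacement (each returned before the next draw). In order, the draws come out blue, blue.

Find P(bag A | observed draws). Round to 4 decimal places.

For each hypothesis, P(data | H) works out to: P(data | bag A) = (2/11)(2/11) = 4/121; P(data | bag B) = (1/11)(1/11) = 1/121.
Weighting by the prior gives 3/4 · 4/121 = 3/121, 1/4 · 1/121 = 1/484; summing to 13/484.
Hence P(bag A | data) = (3/121) / (13/484) = 12/13.

0.9231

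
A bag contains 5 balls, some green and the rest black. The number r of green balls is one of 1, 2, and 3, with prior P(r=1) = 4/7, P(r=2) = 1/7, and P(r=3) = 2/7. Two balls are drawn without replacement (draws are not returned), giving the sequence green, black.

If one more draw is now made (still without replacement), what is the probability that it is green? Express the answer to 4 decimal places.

Under each hypothesis, the probability of the observed sequence is: P(data | r = 1) = (1/5)(4/4) = 1/5; P(data | r = 2) = (2/5)(3/4) = 3/10; P(data | r = 3) = (3/5)(2/4) = 3/10.
Weighting by the prior gives 4/7 · 1/5 = 4/35, 1/7 · 3/10 = 3/70, 2/7 · 3/10 = 3/35; with total 17/70.
Normalising, the posterior is P(r = 1 | data) = 8/17, P(r = 2 | data) = 3/17, P(r = 3 | data) = 6/17.
So P(green next | data) = Σ P(green next | H) P(H | data) = (0)(8/17) + (1/3)(3/17) + (2/3)(6/17) = 5/17.

0.2941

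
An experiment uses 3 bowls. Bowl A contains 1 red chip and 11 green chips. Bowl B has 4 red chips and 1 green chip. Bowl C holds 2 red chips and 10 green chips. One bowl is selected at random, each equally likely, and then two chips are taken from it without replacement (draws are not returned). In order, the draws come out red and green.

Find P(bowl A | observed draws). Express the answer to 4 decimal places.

0.1916

For each hypothesis, P(data | H) works out to: P(data | bowl A) = (1/12)(11/11) = 0.083333; P(data | bowl B) = (4/5)(1/4) = 0.2; P(data | bowl C) = (2/12)(10/11) = 0.15152.
Multiplying each by its prior: 1/3 · 0.083333 = 0.027778, 1/3 · 0.2 = 0.066667, 1/3 · 0.15152 = 0.050505; summing to 0.14495.
By Bayes' rule, P(bowl A | data) = (0.027778) / (0.14495) = 0.19164.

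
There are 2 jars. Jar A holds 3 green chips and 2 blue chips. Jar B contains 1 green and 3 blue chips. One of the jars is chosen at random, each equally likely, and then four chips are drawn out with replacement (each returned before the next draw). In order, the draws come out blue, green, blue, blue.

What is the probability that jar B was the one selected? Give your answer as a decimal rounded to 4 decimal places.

For each hypothesis, P(data | H) works out to: P(data | jar A) = (2/5)(3/5)(2/5)(2/5) = 0.0384; P(data | jar B) = (3/4)(1/4)(3/4)(3/4) = 0.10547.
The prior-weighted likelihoods are 1/2 · 0.0384 = 0.0192, 1/2 · 0.10547 = 0.052734; these sum to 0.071934.
Hence P(jar B | data) = (0.052734) / (0.071934) = 0.73309.

0.7331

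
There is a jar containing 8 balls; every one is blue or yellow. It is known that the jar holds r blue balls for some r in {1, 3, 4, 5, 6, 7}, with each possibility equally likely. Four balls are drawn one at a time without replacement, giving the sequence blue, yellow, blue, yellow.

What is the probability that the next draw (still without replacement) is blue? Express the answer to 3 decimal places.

0.568

Under each hypothesis, the probability of the observed sequence is: P(data | r = 1) = (1/8)(7/7)(0/6) = 0; P(data | r = 3) = (3/8)(5/7)(2/6)(4/5) = 1/14; P(data | r = 4) = (4/8)(4/7)(3/6)(3/5) = 3/35; P(data | r = 5) = (5/8)(3/7)(4/6)(2/5) = 1/14; P(data | r = 6) = (6/8)(2/7)(5/6)(1/5) = 1/28; P(data | r = 7) = (7/8)(1/7)(6/6)(0/5) = 0.
The prior-weighted likelihoods are 1/6 · 0 = 0, 1/6 · 1/14 = 1/84, 1/6 · 3/35 = 1/70, 1/6 · 1/14 = 1/84, 1/6 · 1/28 = 1/168, 1/6 · 0 = 0; with total 37/840.
The posterior is then P(r = 1 | data) = 0, P(r = 3 | data) = 10/37, P(r = 4 | data) = 12/37, P(r = 5 | data) = 10/37, P(r = 6 | data) = 5/37, P(r = 7 | data) = 0.
Averaging over the posterior, P(blue next | data) = (1/4)(10/37) + (1/2)(12/37) + (3/4)(10/37) + (1)(5/37) = 21/37.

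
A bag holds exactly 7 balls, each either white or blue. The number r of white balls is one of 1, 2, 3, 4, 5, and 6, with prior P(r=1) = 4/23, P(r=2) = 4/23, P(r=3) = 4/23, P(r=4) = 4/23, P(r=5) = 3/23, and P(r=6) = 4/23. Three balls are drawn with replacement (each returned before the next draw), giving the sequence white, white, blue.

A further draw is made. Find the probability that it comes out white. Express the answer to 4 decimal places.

Under each hypothesis, the probability of the observed sequence is: P(data | r = 1) = (1/7)(1/7)(6/7) = 0.017493; P(data | r = 2) = (2/7)(2/7)(5/7) = 0.058309; P(data | r = 3) = (3/7)(3/7)(4/7) = 0.10496; P(data | r = 4) = (4/7)(4/7)(3/7) = 0.13994; P(data | r = 5) = (5/7)(5/7)(2/7) = 0.14577; P(data | r = 6) = (6/7)(6/7)(1/7) = 0.10496.
Weighting by the prior gives 4/23 · 0.017493 = 0.0030422, 4/23 · 0.058309 = 0.010141, 4/23 · 0.10496 = 0.018253, 4/23 · 0.13994 = 0.024338, 3/23 · 0.14577 = 0.019014, 4/23 · 0.10496 = 0.018253; these sum to 0.093041.
Normalising, the posterior is P(r = 1 | data) = 0.032698, P(r = 2 | data) = 0.10899, P(r = 3 | data) = 0.19619, P(r = 4 | data) = 0.26158, P(r = 5 | data) = 0.20436, P(r = 6 | data) = 0.19619.
Averaging over the posterior, P(white next | data) = (1/7)(0.032698) + (2/7)(0.10899) + (3/7)(0.19619) + (4/7)(0.26158) + (5/7)(0.20436) + (6/7)(0.19619) = 0.5835.

0.5835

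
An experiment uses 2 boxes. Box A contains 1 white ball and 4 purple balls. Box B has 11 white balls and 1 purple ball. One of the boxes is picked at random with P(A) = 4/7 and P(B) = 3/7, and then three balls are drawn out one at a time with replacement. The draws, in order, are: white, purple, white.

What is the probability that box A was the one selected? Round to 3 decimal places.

0.379

Under each hypothesis, the probability of the observed sequence is: P(data | box A) = (1/5)(4/5)(1/5) = 0.032; P(data | box B) = (11/12)(1/12)(11/12) = 0.070023.
The prior-weighted likelihoods are 4/7 · 0.032 = 0.018286, 3/7 · 0.070023 = 0.03001; with total 0.048296.
Hence P(box A | data) = (0.018286) / (0.048296) = 0.37862.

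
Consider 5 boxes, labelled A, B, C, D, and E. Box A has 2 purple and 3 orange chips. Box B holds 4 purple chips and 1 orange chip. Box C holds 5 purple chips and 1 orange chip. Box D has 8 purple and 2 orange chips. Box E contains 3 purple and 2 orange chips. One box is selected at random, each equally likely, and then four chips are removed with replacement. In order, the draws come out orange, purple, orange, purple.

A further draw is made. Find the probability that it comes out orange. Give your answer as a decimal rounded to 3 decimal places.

The likelihood of the observed sequence under each hypothesis: P(data | box A) = (3/5)(2/5)(3/5)(2/5) = 0.0576; P(data | box B) = (1/5)(4/5)(1/5)(4/5) = 0.0256; P(data | box C) = (1/6)(5/6)(1/6)(5/6) = 0.01929; P(data | box D) = (2/10)(8/10)(2/10)(8/10) = 0.0256; P(data | box E) = (2/5)(3/5)(2/5)(3/5) = 0.0576.
Weighting by the prior gives 1/5 · 0.0576 = 0.01152, 1/5 · 0.0256 = 0.00512, 1/5 · 0.01929 = 0.003858, 1/5 · 0.0256 = 0.00512, 1/5 · 0.0576 = 0.01152; these sum to 0.037138.
The posterior is then P(box A | data) = 0.31019, P(box B | data) = 0.13786, P(box C | data) = 0.10388, P(box D | data) = 0.13786, P(box E | data) = 0.31019.
So P(orange next | data) = Σ P(orange next | H) P(H | data) = (3/5)(0.31019) + (1/5)(0.13786) + (1/6)(0.10388) + (1/5)(0.13786) + (2/5)(0.31019) = 0.38265.

0.383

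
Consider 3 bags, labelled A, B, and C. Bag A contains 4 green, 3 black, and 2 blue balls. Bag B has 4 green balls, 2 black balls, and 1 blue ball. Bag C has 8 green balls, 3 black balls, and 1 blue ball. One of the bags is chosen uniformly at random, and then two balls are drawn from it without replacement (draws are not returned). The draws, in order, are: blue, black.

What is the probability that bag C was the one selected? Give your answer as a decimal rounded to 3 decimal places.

For each hypothesis, P(data | H) works out to: P(data | bag A) = (2/9)(3/8) = 0.083333; P(data | bag B) = (1/7)(2/6) = 0.047619; P(data | bag C) = (1/12)(3/11) = 0.022727.
Weighting by the prior gives 1/3 · 0.083333 = 0.027778, 1/3 · 0.047619 = 0.015873, 1/3 · 0.022727 = 0.0075758; summing to 0.051227.
So P(bag C | data) = (0.0075758) / (0.051227) = 0.14789.

0.148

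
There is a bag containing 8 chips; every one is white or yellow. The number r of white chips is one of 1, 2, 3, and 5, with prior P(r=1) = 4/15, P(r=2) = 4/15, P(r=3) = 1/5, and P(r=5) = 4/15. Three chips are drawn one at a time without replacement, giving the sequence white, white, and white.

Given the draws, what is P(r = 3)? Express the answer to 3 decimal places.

Compute the likelihood of the observed sequence for each case: P(data | r = 1) = (1/8)(0/7) = 0; P(data | r = 2) = (2/8)(1/7)(0/6) = 0; P(data | r = 3) = (3/8)(2/7)(1/6) = 1/56; P(data | r = 5) = (5/8)(4/7)(3/6) = 5/28.
Multiplying each by its prior: 4/15 · 0 = 0, 4/15 · 0 = 0, 1/5 · 1/56 = 1/280, 4/15 · 5/28 = 1/21; with total 43/840.
Hence P(r = 3 | data) = (1/280) / (43/840) = 3/43.

0.070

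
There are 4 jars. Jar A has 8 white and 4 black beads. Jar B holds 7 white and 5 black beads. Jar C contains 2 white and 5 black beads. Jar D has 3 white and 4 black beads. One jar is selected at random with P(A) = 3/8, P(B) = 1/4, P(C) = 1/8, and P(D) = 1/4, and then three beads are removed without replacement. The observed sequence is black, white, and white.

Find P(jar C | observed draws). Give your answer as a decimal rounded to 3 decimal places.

For each hypothesis, P(data | H) works out to: P(data | jar A) = (4/12)(8/11)(7/10) = 0.1697; P(data | jar B) = (5/12)(7/11)(6/10) = 0.15909; P(data | jar C) = (5/7)(2/6)(1/5) = 0.047619; P(data | jar D) = (4/7)(3/6)(2/5) = 0.11429.
Multiplying each by its prior: 3/8 · 0.1697 = 0.063636, 1/4 · 0.15909 = 0.039773, 1/8 · 0.047619 = 0.0059524, 1/4 · 0.11429 = 0.028571; summing to 0.13793.
By Bayes' rule, P(jar C | data) = (0.0059524) / (0.13793) = 0.043154.

0.043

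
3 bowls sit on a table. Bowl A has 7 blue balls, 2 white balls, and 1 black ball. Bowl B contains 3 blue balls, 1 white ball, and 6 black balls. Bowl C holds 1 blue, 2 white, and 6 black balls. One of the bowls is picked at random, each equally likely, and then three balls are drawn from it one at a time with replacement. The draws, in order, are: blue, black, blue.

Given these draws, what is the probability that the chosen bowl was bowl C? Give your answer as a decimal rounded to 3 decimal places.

0.074

Under each hypothesis, the probability of the observed sequence is: P(data | bowl A) = (7/10)(1/10)(7/10) = 0.049; P(data | bowl B) = (3/10)(6/10)(3/10) = 0.054; P(data | bowl C) = (1/9)(6/9)(1/9) = 0.0082305.
Multiplying each by its prior: 1/3 · 0.049 = 0.016333, 1/3 · 0.054 = 0.018, 1/3 · 0.0082305 = 0.0027435; summing to 0.037077.
Hence P(bowl C | data) = (0.0027435) / (0.037077) = 0.073995.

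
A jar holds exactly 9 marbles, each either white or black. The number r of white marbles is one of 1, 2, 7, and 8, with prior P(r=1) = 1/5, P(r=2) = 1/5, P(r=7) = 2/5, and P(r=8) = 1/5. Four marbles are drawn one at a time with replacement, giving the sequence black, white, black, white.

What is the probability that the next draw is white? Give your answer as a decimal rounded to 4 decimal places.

For each hypothesis, P(data | H) works out to: P(data | r = 1) = (8/9)(1/9)(8/9)(1/9) = 0.0097546; P(data | r = 2) = (7/9)(2/9)(7/9)(2/9) = 0.029873; P(data | r = 7) = (2/9)(7/9)(2/9)(7/9) = 0.029873; P(data | r = 8) = (1/9)(8/9)(1/9)(8/9) = 0.0097546.
Multiplying each by its prior: 1/5 · 0.0097546 = 0.0019509, 1/5 · 0.029873 = 0.0059747, 2/5 · 0.029873 = 0.011949, 1/5 · 0.0097546 = 0.0019509; summing to 0.021826.
The posterior is then P(r = 1 | data) = 0.089385, P(r = 2 | data) = 0.27374, P(r = 7 | data) = 0.54749, P(r = 8 | data) = 0.089385.
So P(white next | data) = Σ P(white next | H) P(H | data) = (1/9)(0.089385) + (2/9)(0.27374) + (7/9)(0.54749) + (8/9)(0.089385) = 0.57604.

0.5760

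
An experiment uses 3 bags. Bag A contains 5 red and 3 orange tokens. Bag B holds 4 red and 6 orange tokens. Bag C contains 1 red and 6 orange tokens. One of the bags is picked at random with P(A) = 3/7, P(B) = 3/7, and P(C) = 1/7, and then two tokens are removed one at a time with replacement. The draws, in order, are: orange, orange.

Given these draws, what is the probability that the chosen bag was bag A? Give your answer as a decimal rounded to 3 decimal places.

Compute the likelihood of the observed sequence for each case: P(data | bag A) = (3/8)(3/8) = 0.14062; P(data | bag B) = (6/10)(6/10) = 0.36; P(data | bag C) = (6/7)(6/7) = 0.73469.
The prior-weighted likelihoods are 3/7 · 0.14062 = 0.060268, 3/7 · 0.36 = 0.15429, 1/7 · 0.73469 = 0.10496; summing to 0.31951.
Hence P(bag A | data) = (0.060268) / (0.31951) = 0.18863.

0.189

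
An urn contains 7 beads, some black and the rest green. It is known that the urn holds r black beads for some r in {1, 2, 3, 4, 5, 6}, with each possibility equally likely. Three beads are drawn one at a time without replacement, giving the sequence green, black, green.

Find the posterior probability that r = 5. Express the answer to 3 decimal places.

0.071

The likelihood of the observed sequence under each hypothesis: P(data | r = 1) = (6/7)(1/6)(5/5) = 1/7; P(data | r = 2) = (5/7)(2/6)(4/5) = 4/21; P(data | r = 3) = (4/7)(3/6)(3/5) = 6/35; P(data | r = 4) = (3/7)(4/6)(2/5) = 4/35; P(data | r = 5) = (2/7)(5/6)(1/5) = 1/21; P(data | r = 6) = (1/7)(6/6)(0/5) = 0.
Weighting by the prior gives 1/6 · 1/7 = 1/42, 1/6 · 4/21 = 2/63, 1/6 · 6/35 = 1/35, 1/6 · 4/35 = 2/105, 1/6 · 1/21 = 1/126, 1/6 · 0 = 0; these sum to 1/9.
Hence P(r = 5 | data) = (1/126) / (1/9) = 1/14.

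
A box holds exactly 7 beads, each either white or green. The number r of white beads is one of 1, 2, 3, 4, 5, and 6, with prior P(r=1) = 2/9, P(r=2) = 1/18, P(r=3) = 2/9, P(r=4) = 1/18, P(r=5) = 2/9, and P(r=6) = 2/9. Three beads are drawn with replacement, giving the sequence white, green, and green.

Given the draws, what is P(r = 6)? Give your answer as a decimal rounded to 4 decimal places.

0.0456

For each hypothesis, P(data | H) works out to: P(data | r = 1) = (1/7)(6/7)(6/7) = 0.10496; P(data | r = 2) = (2/7)(5/7)(5/7) = 0.14577; P(data | r = 3) = (3/7)(4/7)(4/7) = 0.13994; P(data | r = 4) = (4/7)(3/7)(3/7) = 0.10496; P(data | r = 5) = (5/7)(2/7)(2/7) = 0.058309; P(data | r = 6) = (6/7)(1/7)(1/7) = 0.017493.
The prior-weighted likelihoods are 2/9 · 0.10496 = 0.023324, 1/18 · 0.14577 = 0.0080985, 2/9 · 0.13994 = 0.031098, 1/18 · 0.10496 = 0.0058309, 2/9 · 0.058309 = 0.012958, 2/9 · 0.017493 = 0.0038873; these sum to 0.085196.
Hence P(r = 6 | data) = (0.0038873) / (0.085196) = 0.045627.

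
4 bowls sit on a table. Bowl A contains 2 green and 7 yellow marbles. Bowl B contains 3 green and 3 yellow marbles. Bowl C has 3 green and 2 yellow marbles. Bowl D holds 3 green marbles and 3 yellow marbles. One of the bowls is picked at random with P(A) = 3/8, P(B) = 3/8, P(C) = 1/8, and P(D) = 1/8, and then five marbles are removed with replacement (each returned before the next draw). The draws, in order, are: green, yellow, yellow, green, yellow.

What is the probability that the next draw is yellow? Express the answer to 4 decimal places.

0.5783

For each hypothesis, P(data | H) works out to: P(data | bowl A) = (2/9)(7/9)(7/9)(2/9)(7/9) = 0.023235; P(data | bowl B) = (3/6)(3/6)(3/6)(3/6)(3/6) = 0.03125; P(data | bowl C) = (3/5)(2/5)(2/5)(3/5)(2/5) = 0.02304; P(data | bowl D) = (3/6)(3/6)(3/6)(3/6)(3/6) = 0.03125.
The prior-weighted likelihoods are 3/8 · 0.023235 = 0.0087131, 3/8 · 0.03125 = 0.011719, 1/8 · 0.02304 = 0.00288, 1/8 · 0.03125 = 0.0039062; with total 0.027218.
Dividing through by the total gives posterior P(bowl A | data) = 0.32012, P(bowl B | data) = 0.43055, P(bowl C | data) = 0.10581, P(bowl D | data) = 0.14352.
The predictive probability is P(yellow next | data) = (7/9)(0.32012) + (1/2)(0.43055) + (2/5)(0.10581) + (1/2)(0.14352) = 0.57834.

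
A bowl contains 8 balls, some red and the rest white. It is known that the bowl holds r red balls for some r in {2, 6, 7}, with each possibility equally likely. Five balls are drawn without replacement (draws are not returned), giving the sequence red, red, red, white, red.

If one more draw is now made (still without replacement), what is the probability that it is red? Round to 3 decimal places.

0.846

Under each hypothesis, the probability of the observed sequence is: P(data | r = 2) = (2/8)(1/7)(0/6) = 0; P(data | r = 6) = (6/8)(5/7)(4/6)(2/5)(3/4) = 3/28; P(data | r = 7) = (7/8)(6/7)(5/6)(1/5)(4/4) = 1/8.
Weighting by the prior gives 1/3 · 0 = 0, 1/3 · 3/28 = 1/28, 1/3 · 1/8 = 1/24; summing to 13/168.
The posterior is then P(r = 2 | data) = 0, P(r = 6 | data) = 6/13, P(r = 7 | data) = 7/13.
The predictive probability is P(red next | data) = (2/3)(6/13) + (1)(7/13) = 11/13.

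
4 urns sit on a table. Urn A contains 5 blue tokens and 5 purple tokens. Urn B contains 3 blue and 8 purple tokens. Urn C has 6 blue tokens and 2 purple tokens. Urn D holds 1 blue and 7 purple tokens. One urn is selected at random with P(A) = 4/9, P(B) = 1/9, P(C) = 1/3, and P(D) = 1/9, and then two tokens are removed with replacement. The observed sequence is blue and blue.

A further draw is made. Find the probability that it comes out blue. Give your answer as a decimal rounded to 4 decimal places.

Compute the likelihood of the observed sequence for each case: P(data | urn A) = (5/10)(5/10) = 0.25; P(data | urn B) = (3/11)(3/11) = 0.07438; P(data | urn C) = (6/8)(6/8) = 0.5625; P(data | urn D) = (1/8)(1/8) = 0.015625.
The prior-weighted likelihoods are 4/9 · 0.25 = 0.11111, 1/9 · 0.07438 = 0.0082645, 1/3 · 0.5625 = 0.1875, 1/9 · 0.015625 = 0.0017361; these sum to 0.30861.
The posterior is then P(urn A | data) = 0.36004, P(urn B | data) = 0.026779, P(urn C | data) = 0.60756, P(urn D | data) = 0.0056256.
The predictive probability is P(blue next | data) = (1/2)(0.36004) + (3/11)(0.026779) + (3/4)(0.60756) + (1/8)(0.0056256) = 0.64369.

0.6437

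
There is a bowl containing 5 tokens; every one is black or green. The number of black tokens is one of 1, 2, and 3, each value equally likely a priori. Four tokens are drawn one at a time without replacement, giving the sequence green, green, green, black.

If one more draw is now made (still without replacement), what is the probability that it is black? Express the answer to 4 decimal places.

0.3333

For each hypothesis, P(data | H) works out to: P(data | r = 1) = (4/5)(3/4)(2/3)(1/2) = 1/5; P(data | r = 2) = (3/5)(2/4)(1/3)(2/2) = 1/10; P(data | r = 3) = (2/5)(1/4)(0/3) = 0.
Weighting by the prior gives 1/3 · 1/5 = 1/15, 1/3 · 1/10 = 1/30, 1/3 · 0 = 0; summing to 1/10.
Dividing through by the total gives posterior P(r = 1 | data) = 2/3, P(r = 2 | data) = 1/3, P(r = 3 | data) = 0.
Averaging over the posterior, P(black next | data) = (0)(2/3) + (1)(1/3) = 1/3.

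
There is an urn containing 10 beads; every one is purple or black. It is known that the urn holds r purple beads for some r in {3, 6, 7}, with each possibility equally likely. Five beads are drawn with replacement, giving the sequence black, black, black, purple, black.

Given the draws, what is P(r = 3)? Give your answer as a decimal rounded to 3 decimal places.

Under each hypothesis, the probability of the observed sequence is: P(data | r = 3) = (7/10)(7/10)(7/10)(3/10)(7/10) = 0.07203; P(data | r = 6) = (4/10)(4/10)(4/10)(6/10)(4/10) = 0.01536; P(data | r = 7) = (3/10)(3/10)(3/10)(7/10)(3/10) = 0.00567.
Weighting by the prior gives 1/3 · 0.07203 = 0.02401, 1/3 · 0.01536 = 0.00512, 1/3 · 0.00567 = 0.00189; summing to 0.03102.
By Bayes' rule, P(r = 3 | data) = (0.02401) / (0.03102) = 0.77402.

0.774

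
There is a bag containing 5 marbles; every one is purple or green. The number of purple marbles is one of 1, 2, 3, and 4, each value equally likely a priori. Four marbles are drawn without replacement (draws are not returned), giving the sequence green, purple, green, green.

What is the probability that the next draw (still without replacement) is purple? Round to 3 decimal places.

0.333

Under each hypothesis, the probability of the observed sequence is: P(data | r = 1) = (4/5)(1/4)(3/3)(2/2) = 1/5; P(data | r = 2) = (3/5)(2/4)(2/3)(1/2) = 1/10; P(data | r = 3) = (2/5)(3/4)(1/3)(0/2) = 0; P(data | r = 4) = (1/5)(4/4)(0/3) = 0.
Weighting by the prior gives 1/4 · 1/5 = 1/20, 1/4 · 1/10 = 1/40, 1/4 · 0 = 0, 1/4 · 0 = 0; summing to 3/40.
Normalising, the posterior is P(r = 1 | data) = 2/3, P(r = 2 | data) = 1/3, P(r = 3 | data) = 0, P(r = 4 | data) = 0.
The predictive probability is P(purple next | data) = (0)(2/3) + (1)(1/3) = 1/3.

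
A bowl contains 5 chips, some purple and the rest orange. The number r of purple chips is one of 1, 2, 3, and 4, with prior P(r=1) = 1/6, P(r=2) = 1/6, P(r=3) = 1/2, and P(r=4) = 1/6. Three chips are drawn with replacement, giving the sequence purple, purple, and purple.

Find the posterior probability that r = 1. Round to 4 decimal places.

0.0065

Under each hypothesis, the probability of the observed sequence is: P(data | r = 1) = (1/5)(1/5)(1/5) = 1/125; P(data | r = 2) = (2/5)(2/5)(2/5) = 8/125; P(data | r = 3) = (3/5)(3/5)(3/5) = 27/125; P(data | r = 4) = (4/5)(4/5)(4/5) = 64/125.
Weighting by the prior gives 1/6 · 1/125 = 1/750, 1/6 · 8/125 = 4/375, 1/2 · 27/125 = 27/250, 1/6 · 64/125 = 32/375; these sum to 77/375.
Therefore the posterior P(r = 1 | data) = (1/750) / (77/375) = 1/154.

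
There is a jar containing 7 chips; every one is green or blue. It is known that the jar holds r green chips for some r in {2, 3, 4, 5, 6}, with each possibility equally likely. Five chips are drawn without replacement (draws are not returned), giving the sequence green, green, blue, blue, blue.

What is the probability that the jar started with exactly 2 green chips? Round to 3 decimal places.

0.357

The likelihood of the observed sequence under each hypothesis: P(data | r = 2) = (2/7)(1/6)(5/5)(4/4)(3/3) = 1/21; P(data | r = 3) = (3/7)(2/6)(4/5)(3/4)(2/3) = 2/35; P(data | r = 4) = (4/7)(3/6)(3/5)(2/4)(1/3) = 1/35; P(data | r = 5) = (5/7)(4/6)(2/5)(1/4)(0/3) = 0; P(data | r = 6) = (6/7)(5/6)(1/5)(0/4) = 0.
Weighting by the prior gives 1/5 · 1/21 = 1/105, 1/5 · 2/35 = 2/175, 1/5 · 1/35 = 1/175, 1/5 · 0 = 0, 1/5 · 0 = 0; summing to 2/75.
By Bayes' rule, P(r = 2 | data) = (1/105) / (2/75) = 5/14.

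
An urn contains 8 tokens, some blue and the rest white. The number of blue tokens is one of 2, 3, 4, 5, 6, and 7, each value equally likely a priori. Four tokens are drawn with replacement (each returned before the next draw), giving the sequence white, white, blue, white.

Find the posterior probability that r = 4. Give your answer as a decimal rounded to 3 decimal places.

Compute the likelihood of the observed sequence for each case: P(data | r = 2) = (6/8)(6/8)(2/8)(6/8) = 0.10547; P(data | r = 3) = (5/8)(5/8)(3/8)(5/8) = 0.091553; P(data | r = 4) = (4/8)(4/8)(4/8)(4/8) = 0.0625; P(data | r = 5) = (3/8)(3/8)(5/8)(3/8) = 0.032959; P(data | r = 6) = (2/8)(2/8)(6/8)(2/8) = 0.011719; P(data | r = 7) = (1/8)(1/8)(7/8)(1/8) = 0.001709.
Multiplying each by its prior: 1/6 · 0.10547 = 0.017578, 1/6 · 0.091553 = 0.015259, 1/6 · 0.0625 = 0.010417, 1/6 · 0.032959 = 0.0054932, 1/6 · 0.011719 = 0.0019531, 1/6 · 0.001709 = 0.00028483; with total 0.050985.
Hence P(r = 4 | data) = (0.010417) / (0.050985) = 0.20431.

0.204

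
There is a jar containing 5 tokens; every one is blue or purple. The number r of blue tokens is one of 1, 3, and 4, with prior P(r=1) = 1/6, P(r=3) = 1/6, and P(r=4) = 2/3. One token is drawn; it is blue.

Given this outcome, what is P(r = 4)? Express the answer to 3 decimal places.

0.800

Compute the likelihood of this draw for each case: P(data | r = 1) = (1/5) = 1/5; P(data | r = 3) = (3/5) = 3/5; P(data | r = 4) = (4/5) = 4/5.
The prior-weighted likelihoods are 1/6 · 1/5 = 1/30, 1/6 · 3/5 = 1/10, 2/3 · 4/5 = 8/15; with total 2/3.
So P(r = 4 | data) = (8/15) / (2/3) = 4/5.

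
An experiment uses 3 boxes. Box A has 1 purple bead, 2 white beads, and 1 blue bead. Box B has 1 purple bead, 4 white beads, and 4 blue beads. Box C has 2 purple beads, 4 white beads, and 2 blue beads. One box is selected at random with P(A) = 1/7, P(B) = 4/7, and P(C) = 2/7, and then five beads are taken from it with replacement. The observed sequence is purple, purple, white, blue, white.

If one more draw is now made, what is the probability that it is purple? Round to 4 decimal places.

0.2125

The likelihood of the observed sequence under each hypothesis: P(data | box A) = (1/4)(1/4)(2/4)(1/4)(2/4) = 0.0039062; P(data | box B) = (1/9)(1/9)(4/9)(4/9)(4/9) = 0.0010838; P(data | box C) = (2/8)(2/8)(4/8)(2/8)(4/8) = 0.0039062.
Multiplying each by its prior: 1/7 · 0.0039062 = 0.00055804, 4/7 · 0.0010838 = 0.00061934, 2/7 · 0.0039062 = 0.0011161; these sum to 0.0022934.
Normalising, the posterior is P(box A | data) = 0.24332, P(box B | data) = 0.27005, P(box C | data) = 0.48663.
Averaging over the posterior, P(purple next | data) = (1/4)(0.24332) + (1/9)(0.27005) + (1/4)(0.48663) = 0.21249.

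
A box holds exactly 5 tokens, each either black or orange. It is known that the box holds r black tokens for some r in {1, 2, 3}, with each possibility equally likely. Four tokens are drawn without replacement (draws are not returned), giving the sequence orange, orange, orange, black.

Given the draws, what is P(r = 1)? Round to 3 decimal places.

The likelihood of the observed sequence under each hypothesis: P(data | r = 1) = (4/5)(3/4)(2/3)(1/2) = 1/5; P(data | r = 2) = (3/5)(2/4)(1/3)(2/2) = 1/10; P(data | r = 3) = (2/5)(1/4)(0/3) = 0.
Weighting by the prior gives 1/3 · 1/5 = 1/15, 1/3 · 1/10 = 1/30, 1/3 · 0 = 0; with total 1/10.
Hence P(r = 1 | data) = (1/15) / (1/10) = 2/3.

0.667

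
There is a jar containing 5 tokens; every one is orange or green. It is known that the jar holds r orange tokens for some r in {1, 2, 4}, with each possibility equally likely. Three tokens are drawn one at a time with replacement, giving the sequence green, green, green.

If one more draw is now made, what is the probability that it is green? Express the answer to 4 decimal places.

For each hypothesis, P(data | H) works out to: P(data | r = 1) = (4/5)(4/5)(4/5) = 64/125; P(data | r = 2) = (3/5)(3/5)(3/5) = 27/125; P(data | r = 4) = (1/5)(1/5)(1/5) = 1/125.
Multiplying each by its prior: 1/3 · 64/125 = 64/375, 1/3 · 27/125 = 9/125, 1/3 · 1/125 = 1/375; summing to 92/375.
Dividing through by the total gives posterior P(r = 1 | data) = 16/23, P(r = 2 | data) = 27/92, P(r = 4 | data) = 1/92.
Averaging over the posterior, P(green next | data) = (4/5)(16/23) + (3/5)(27/92) + (1/5)(1/92) = 169/230.

0.7348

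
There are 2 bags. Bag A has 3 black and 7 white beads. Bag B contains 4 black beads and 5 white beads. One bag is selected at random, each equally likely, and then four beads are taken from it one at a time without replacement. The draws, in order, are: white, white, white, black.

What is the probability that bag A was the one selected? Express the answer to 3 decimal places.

0.612

Compute the likelihood of the observed sequence for each case: P(data | bag A) = (7/10)(6/9)(5/8)(3/7) = 0.125; P(data | bag B) = (5/9)(4/8)(3/7)(4/6) = 0.079365.
Weighting by the prior gives 1/2 · 0.125 = 0.0625, 1/2 · 0.079365 = 0.039683; summing to 0.10218.
So P(bag A | data) = (0.0625) / (0.10218) = 0.61165.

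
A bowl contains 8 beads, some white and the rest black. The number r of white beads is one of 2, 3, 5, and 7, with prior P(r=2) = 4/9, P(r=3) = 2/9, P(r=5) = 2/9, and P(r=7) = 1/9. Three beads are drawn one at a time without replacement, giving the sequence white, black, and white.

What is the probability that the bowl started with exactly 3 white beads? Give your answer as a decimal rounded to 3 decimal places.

0.222

The likelihood of the observed sequence under each hypothesis: P(data | r = 2) = (2/8)(6/7)(1/6) = 1/28; P(data | r = 3) = (3/8)(5/7)(2/6) = 5/56; P(data | r = 5) = (5/8)(3/7)(4/6) = 5/28; P(data | r = 7) = (7/8)(1/7)(6/6) = 1/8.
The prior-weighted likelihoods are 4/9 · 1/28 = 1/63, 2/9 · 5/56 = 5/252, 2/9 · 5/28 = 5/126, 1/9 · 1/8 = 1/72; these sum to 5/56.
Hence P(r = 3 | data) = (5/252) / (5/56) = 2/9.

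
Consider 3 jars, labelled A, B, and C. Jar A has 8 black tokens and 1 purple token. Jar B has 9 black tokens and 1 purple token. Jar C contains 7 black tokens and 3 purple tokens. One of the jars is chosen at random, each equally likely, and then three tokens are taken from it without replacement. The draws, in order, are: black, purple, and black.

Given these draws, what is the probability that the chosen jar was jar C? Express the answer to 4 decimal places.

0.4532

For each hypothesis, P(data | H) works out to: P(data | jar A) = (8/9)(1/8)(7/7) = 0.11111; P(data | jar B) = (9/10)(1/9)(8/8) = 0.1; P(data | jar C) = (7/10)(3/9)(6/8) = 0.175.
Weighting by the prior gives 1/3 · 0.11111 = 0.037037, 1/3 · 0.1 = 0.033333, 1/3 · 0.175 = 0.058333; these sum to 0.1287.
By Bayes' rule, P(jar C | data) = (0.058333) / (0.1287) = 0.45324.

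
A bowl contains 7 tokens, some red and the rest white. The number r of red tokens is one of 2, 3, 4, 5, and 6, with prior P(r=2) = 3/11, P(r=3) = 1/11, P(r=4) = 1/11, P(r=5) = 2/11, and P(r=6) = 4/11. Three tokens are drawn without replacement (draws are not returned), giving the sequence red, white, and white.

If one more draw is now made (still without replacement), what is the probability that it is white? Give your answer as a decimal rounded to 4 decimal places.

For each hypothesis, P(data | H) works out to: P(data | r = 2) = (2/7)(5/6)(4/5) = 4/21; P(data | r = 3) = (3/7)(4/6)(3/5) = 6/35; P(data | r = 4) = (4/7)(3/6)(2/5) = 4/35; P(data | r = 5) = (5/7)(2/6)(1/5) = 1/21; P(data | r = 6) = (6/7)(1/6)(0/5) = 0.
The prior-weighted likelihoods are 3/11 · 4/21 = 4/77, 1/11 · 6/35 = 6/385, 1/11 · 4/35 = 4/385, 2/11 · 1/21 = 2/231, 4/11 · 0 = 0; with total 20/231.
The posterior is then P(r = 2 | data) = 3/5, P(r = 3 | data) = 9/50, P(r = 4 | data) = 3/25, P(r = 5 | data) = 1/10, P(r = 6 | data) = 0.
Averaging over the posterior, P(white next | data) = (3/4)(3/5) + (1/2)(9/50) + (1/4)(3/25) + (0)(1/10) = 57/100.

0.5700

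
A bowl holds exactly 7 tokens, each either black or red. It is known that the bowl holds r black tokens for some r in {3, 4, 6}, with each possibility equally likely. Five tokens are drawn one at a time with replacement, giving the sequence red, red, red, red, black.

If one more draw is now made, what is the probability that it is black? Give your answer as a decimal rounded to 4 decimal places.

0.4731

For each hypothesis, P(data | H) works out to: P(data | r = 3) = (4/7)(4/7)(4/7)(4/7)(3/7) = 0.045695; P(data | r = 4) = (3/7)(3/7)(3/7)(3/7)(4/7) = 0.019278; P(data | r = 6) = (1/7)(1/7)(1/7)(1/7)(6/7) = 0.00035699.
Weighting by the prior gives 1/3 · 0.045695 = 0.015232, 1/3 · 0.019278 = 0.0064259, 1/3 · 0.00035699 = 0.000119; summing to 0.021777.
Normalising, the posterior is P(r = 3 | data) = 0.69945, P(r = 4 | data) = 0.29508, P(r = 6 | data) = 0.0054645.
So P(black next | data) = Σ P(black next | H) P(H | data) = (3/7)(0.69945) + (4/7)(0.29508) + (6/7)(0.0054645) = 0.47307.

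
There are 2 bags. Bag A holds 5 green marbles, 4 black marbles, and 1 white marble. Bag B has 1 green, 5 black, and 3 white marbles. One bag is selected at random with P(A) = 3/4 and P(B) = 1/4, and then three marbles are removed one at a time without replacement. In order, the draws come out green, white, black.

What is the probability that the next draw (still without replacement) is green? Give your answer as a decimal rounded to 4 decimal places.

0.4211

Compute the likelihood of the observed sequence for each case: P(data | bag A) = (5/10)(1/9)(4/8) = 1/36; P(data | bag B) = (1/9)(3/8)(5/7) = 5/168.
Weighting by the prior gives 3/4 · 1/36 = 1/48, 1/4 · 5/168 = 5/672; summing to 19/672.
Dividing through by the total gives posterior P(bag A | data) = 14/19, P(bag B | data) = 5/19.
Averaging over the posterior, P(green next | data) = (4/7)(14/19) + (0)(5/19) = 8/19.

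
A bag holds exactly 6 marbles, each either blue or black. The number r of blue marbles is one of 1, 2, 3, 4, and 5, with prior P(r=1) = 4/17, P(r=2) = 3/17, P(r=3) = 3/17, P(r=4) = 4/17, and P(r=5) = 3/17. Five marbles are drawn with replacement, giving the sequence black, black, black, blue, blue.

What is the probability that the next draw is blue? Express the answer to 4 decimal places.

0.4287

For each hypothesis, P(data | H) works out to: P(data | r = 1) = (5/6)(5/6)(5/6)(1/6)(1/6) = 0.016075; P(data | r = 2) = (4/6)(4/6)(4/6)(2/6)(2/6) = 0.032922; P(data | r = 3) = (3/6)(3/6)(3/6)(3/6)(3/6) = 0.03125; P(data | r = 4) = (2/6)(2/6)(2/6)(4/6)(4/6) = 0.016461; P(data | r = 5) = (1/6)(1/6)(1/6)(5/6)(5/6) = 0.003215.
Weighting by the prior gives 4/17 · 0.016075 = 0.0037824, 3/17 · 0.032922 = 0.0058097, 3/17 · 0.03125 = 0.0055147, 4/17 · 0.016461 = 0.0038732, 3/17 · 0.003215 = 0.00056736; these sum to 0.019547.
Normalising, the posterior is P(r = 1 | data) = 0.1935, P(r = 2 | data) = 0.29721, P(r = 3 | data) = 0.28212, P(r = 4 | data) = 0.19814, P(r = 5 | data) = 0.029025.
Averaging over the posterior, P(blue next | data) = (1/6)(0.1935) + (1/3)(0.29721) + (1/2)(0.28212) + (2/3)(0.19814) + (5/6)(0.029025) = 0.42866.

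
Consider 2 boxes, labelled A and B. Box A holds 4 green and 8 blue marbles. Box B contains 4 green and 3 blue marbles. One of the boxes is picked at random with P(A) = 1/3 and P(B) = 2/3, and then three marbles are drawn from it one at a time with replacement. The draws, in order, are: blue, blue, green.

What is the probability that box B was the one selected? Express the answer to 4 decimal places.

Under each hypothesis, the probability of the observed sequence is: P(data | box A) = (8/12)(8/12)(4/12) = 0.14815; P(data | box B) = (3/7)(3/7)(4/7) = 0.10496.
The prior-weighted likelihoods are 1/3 · 0.14815 = 0.049383, 2/3 · 0.10496 = 0.069971; these sum to 0.11935.
So P(box B | data) = (0.069971) / (0.11935) = 0.58625.

0.5862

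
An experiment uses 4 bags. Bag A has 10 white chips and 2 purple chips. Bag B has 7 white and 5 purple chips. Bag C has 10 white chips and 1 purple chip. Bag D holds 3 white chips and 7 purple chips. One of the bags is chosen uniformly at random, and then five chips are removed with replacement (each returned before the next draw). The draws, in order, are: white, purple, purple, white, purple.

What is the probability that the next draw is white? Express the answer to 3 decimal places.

The likelihood of the observed sequence under each hypothesis: P(data | bag A) = (10/12)(2/12)(2/12)(10/12)(2/12) = 0.003215; P(data | bag B) = (7/12)(5/12)(5/12)(7/12)(5/12) = 0.024615; P(data | bag C) = (10/11)(1/11)(1/11)(10/11)(1/11) = 0.00062092; P(data | bag D) = (3/10)(7/10)(7/10)(3/10)(7/10) = 0.03087.
Weighting by the prior gives 1/4 · 0.003215 = 0.00080376, 1/4 · 0.024615 = 0.0061538, 1/4 · 0.00062092 = 0.00015523, 1/4 · 0.03087 = 0.0077175; these sum to 0.01483.
Normalising, the posterior is P(bag A | data) = 0.054197, P(bag B | data) = 0.41495, P(bag C | data) = 0.010467, P(bag D | data) = 0.52039.
So P(white next | data) = Σ P(white next | H) P(H | data) = (5/6)(0.054197) + (7/12)(0.41495) + (10/11)(0.010467) + (3/10)(0.52039) = 0.45285.

0.453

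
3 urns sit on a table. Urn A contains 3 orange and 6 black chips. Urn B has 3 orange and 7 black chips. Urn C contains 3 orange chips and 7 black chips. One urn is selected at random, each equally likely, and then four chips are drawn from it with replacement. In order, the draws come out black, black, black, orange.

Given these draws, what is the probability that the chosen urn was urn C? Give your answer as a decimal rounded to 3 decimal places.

For each hypothesis, P(data | H) works out to: P(data | urn A) = (6/9)(6/9)(6/9)(3/9) = 0.098765; P(data | urn B) = (7/10)(7/10)(7/10)(3/10) = 0.1029; P(data | urn C) = (7/10)(7/10)(7/10)(3/10) = 0.1029.
Weighting by the prior gives 1/3 · 0.098765 = 0.032922, 1/3 · 0.1029 = 0.0343, 1/3 · 0.1029 = 0.0343; these sum to 0.10152.
So P(urn C | data) = (0.0343) / (0.10152) = 0.33786.

0.338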